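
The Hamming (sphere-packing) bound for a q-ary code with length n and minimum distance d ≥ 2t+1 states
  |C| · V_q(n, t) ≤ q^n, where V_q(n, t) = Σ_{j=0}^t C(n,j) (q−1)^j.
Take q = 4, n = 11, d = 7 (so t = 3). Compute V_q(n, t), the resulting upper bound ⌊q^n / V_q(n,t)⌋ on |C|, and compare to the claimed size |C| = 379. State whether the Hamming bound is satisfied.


V_q(n, t) = 4984, q^n = 4194304, Hamming bound = 841, |C| = 379 ≤ bound (satisfied).

Step 1: Compute V_q(n, t) = Σ_{j=0}^3 C(n, j) (q−1)^j.
  j = 0: C(11,0)·(3)^0 = 1·1 = 1.
  j = 1: C(11,1)·(3)^1 = 11·3 = 33.
  j = 2: C(11,2)·(3)^2 = 55·9 = 495.
  j = 3: C(11,3)·(3)^3 = 165·27 = 4455.
  V_q(n, t) = 1 + 33 + 495 + 4455 = 4984.
Step 2: q^n = 4^11 = 4194304.
Step 3: Hamming bound ⌊q^n / V_q(n,t)⌋ = ⌊4194304/4984⌋ = 841.
Step 4: Compare |C| = 379 to 841: satisfied.
The claimed |C| lies below the Hamming bound.


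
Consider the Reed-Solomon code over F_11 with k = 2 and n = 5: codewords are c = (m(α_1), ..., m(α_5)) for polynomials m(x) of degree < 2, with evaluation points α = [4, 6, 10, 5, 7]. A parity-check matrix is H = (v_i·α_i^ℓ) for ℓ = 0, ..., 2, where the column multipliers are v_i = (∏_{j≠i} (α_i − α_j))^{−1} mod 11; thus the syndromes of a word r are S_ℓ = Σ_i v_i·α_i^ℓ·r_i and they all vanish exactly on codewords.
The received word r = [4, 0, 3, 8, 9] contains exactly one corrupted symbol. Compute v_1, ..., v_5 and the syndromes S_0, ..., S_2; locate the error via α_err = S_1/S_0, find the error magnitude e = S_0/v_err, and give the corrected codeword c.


S = (6, 8, 7), error at position 4, error magnitude e = 6, c = [4, 0, 3, 2, 9].

Step 1: column multipliers v_i = (∏_{j≠i}(α_i − α_j))^{−1} mod 11.
  i = 1 (α = 4): (4−6)(4−10)(4−5)(4−7) = (−2)·(−6)·(−1)·(−3) = 36 ≡ 3, so v_1 = 3^{−1} = 4 (mod 11).
  i = 2 (α = 6): (6−4)(6−10)(6−5)(6−7) = 2·(−4)·1·(−1) = 8 ≡ 8, so v_2 = 8^{−1} = 7 (mod 11).
  i = 3 (α = 10): (10−4)(10−6)(10−5)(10−7) = 6·4·5·3 = 360 ≡ 8, so v_3 = 8^{−1} = 7 (mod 11).
  i = 4 (α = 5): (5−4)(5−6)(5−10)(5−7) = 1·(−1)·(−5)·(−2) = −10 ≡ 1, so v_4 = 1^{−1} = 1 (mod 11).
  i = 5 (α = 7): (7−4)(7−6)(7−10)(7−5) = 3·1·(−3)·2 = −18 ≡ 4, so v_5 = 4^{−1} = 3 (mod 11).
  v = [4, 7, 7, 1, 3].
Step 2: syndromes of r = [4, 0, 3, 8, 9] (all sums mod 11).
  S_0 = Σ v_i r_i = 4·4 + 7·0 + 7·3 + 1·8 + 3·9 = 72 ≡ 6.
  S_1 = Σ v_i α_i r_i = 4·4·4 + 7·6·0 + 7·10·3 + 1·5·8 + 3·7·9 = 503 ≡ 8.
  α_i^2 mod 11 = [5, 3, 1, 3, 5].
  S_2 = Σ v_i α_i^2 r_i = 4·5·4 + 7·3·0 + 7·1·3 + 1·3·8 + 3·5·9 = 260 ≡ 7.
  S = (6, 8, 7) ≠ 0, so r is not a codeword (an error is present).
Step 3: locate the error. For a single error e at position i, S_ℓ = v_i·e·α_i^ℓ, so α_err = S_1/S_0.
  S_0^{−1} = 6^{−1} = 2 (mod 11), so α_err = 8·2 = 16 ≡ 5 = α_4. Error position i = 4.
  Consistency check: S_2/S_1 = 7·7 = 49 ≡ 5 = α_err ✓ (single-error assumption holds).
Step 4: error magnitude e = S_0/v_4 = S_0·∏_{j≠4}(α_4 − α_j) = 6·1 = 6 ≡ 6 (mod 11).
Step 5: correct position 4: c_4 = r_4 − e = 8 − 6 ≡ 2 (mod 11). Hence c = [4, 0, 3, 2, 9].
  Check: interpolating c through the α_i gives m(x) = 1 + 9·x (degree < 2) with m(α_i) = c_i for every i, so c is indeed a codeword.


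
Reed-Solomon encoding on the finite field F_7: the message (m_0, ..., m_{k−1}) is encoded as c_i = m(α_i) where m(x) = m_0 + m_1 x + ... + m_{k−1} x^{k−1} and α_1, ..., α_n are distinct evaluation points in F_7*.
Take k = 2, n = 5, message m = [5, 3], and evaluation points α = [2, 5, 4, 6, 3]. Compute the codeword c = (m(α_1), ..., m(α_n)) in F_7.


c = [4, 6, 3, 2, 0]

Message polynomial: m(x) = 5 + 3·x (mod 7).
For each evaluation point α_i, compute m(α_i) mod 7:
  α_1 = 2: Horner steps 3 → 4, so m(2) = 4.
  α_2 = 5: Horner steps 3 → 6, so m(5) = 6.
  α_3 = 4: Horner steps 3 → 3, so m(4) = 3.
  α_4 = 6: Horner steps 3 → 2, so m(6) = 2.
  α_5 = 3: Horner steps 3 → 0, so m(3) = 0.
Codeword c = [4, 6, 3, 2, 0] ∈ F_7^5.


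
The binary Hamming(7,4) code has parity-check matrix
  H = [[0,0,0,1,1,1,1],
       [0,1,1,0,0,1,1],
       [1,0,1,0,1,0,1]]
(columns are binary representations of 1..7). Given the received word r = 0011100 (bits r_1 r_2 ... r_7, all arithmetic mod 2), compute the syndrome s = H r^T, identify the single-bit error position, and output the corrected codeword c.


s = (0, 1, 0)^T, error position = 2, corrected codeword c = 0111100

Compute s = H r^T mod 2 one row at a time:
  s_1 = 1 + 1 + 0 + 0 = 2 ≡ 0 (mod 2).
  s_2 = 0 + 1 + 0 + 0 = 1 ≡ 1 (mod 2).
  s_3 = 0 + 1 + 1 + 0 = 2 ≡ 0 (mod 2).
s = (0, 1, 0)^T — this equals column 2 of H (binary 010), so error is at position 2.
Correct: flip bit 2 of r = 0011100 to get c = 0111100.


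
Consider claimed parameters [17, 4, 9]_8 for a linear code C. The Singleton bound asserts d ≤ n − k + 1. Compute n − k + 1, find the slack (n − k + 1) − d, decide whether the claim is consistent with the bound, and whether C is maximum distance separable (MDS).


Singleton RHS = n − k + 1 = 14, slack = 5, bound satisfied, not MDS.

Singleton bound: d ≤ n − k + 1.
Here n = 17, k = 4, so n − k + 1 = 14.
Given d = 9, check d ≤ 14: YES.
Slack = (n − k + 1) − d = 5.
The code is NOT MDS (slack = 5 > 0).
Description: the claimed parameters are [17, 4, 9]_8; such a code would be non-MDS.


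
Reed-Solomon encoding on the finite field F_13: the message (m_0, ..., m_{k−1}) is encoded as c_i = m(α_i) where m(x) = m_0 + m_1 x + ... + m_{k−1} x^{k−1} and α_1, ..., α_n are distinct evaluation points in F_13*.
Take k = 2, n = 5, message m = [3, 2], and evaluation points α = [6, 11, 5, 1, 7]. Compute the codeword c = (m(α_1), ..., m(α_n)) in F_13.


c = [2, 12, 0, 5, 4]

Message polynomial: m(x) = 3 + 2·x (mod 13).
For each evaluation point α_i, compute m(α_i) mod 13:
  α_1 = 6: Horner steps 2 → 2, so m(6) = 2.
  α_2 = 11: Horner steps 2 → 12, so m(11) = 12.
  α_3 = 5: Horner steps 2 → 0, so m(5) = 0.
  α_4 = 1: Horner steps 2 → 5, so m(1) = 5.
  α_5 = 7: Horner steps 2 → 4, so m(7) = 4.
Codeword c = [2, 12, 0, 5, 4] ∈ F_13^5.


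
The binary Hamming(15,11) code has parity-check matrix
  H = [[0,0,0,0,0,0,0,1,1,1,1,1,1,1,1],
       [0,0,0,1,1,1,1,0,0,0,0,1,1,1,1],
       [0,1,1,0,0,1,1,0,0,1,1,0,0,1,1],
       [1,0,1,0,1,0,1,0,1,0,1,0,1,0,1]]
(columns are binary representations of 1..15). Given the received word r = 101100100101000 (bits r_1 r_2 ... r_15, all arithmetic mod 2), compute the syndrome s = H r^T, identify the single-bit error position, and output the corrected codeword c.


s = (0, 1, 1, 1)^T, error position = 7, corrected codeword c = 101100000101000

Compute s = H r^T mod 2 one row at a time:
  s_1 = 0 + 0 + 1 + 0 + 1 + 0 + 0 + 0 = 2 ≡ 0 (mod 2).
  s_2 = 1 + 0 + 0 + 1 + 1 + 0 + 0 + 0 = 3 ≡ 1 (mod 2).
  s_3 = 0 + 1 + 0 + 1 + 1 + 0 + 0 + 0 = 3 ≡ 1 (mod 2).
  s_4 = 1 + 1 + 0 + 1 + 0 + 0 + 0 + 0 = 3 ≡ 1 (mod 2).
s = (0, 1, 1, 1)^T — this equals column 7 of H (binary 0111), so error is at position 7.
Correct: flip bit 7 of r = 101100100101000 to get c = 101100000101000.


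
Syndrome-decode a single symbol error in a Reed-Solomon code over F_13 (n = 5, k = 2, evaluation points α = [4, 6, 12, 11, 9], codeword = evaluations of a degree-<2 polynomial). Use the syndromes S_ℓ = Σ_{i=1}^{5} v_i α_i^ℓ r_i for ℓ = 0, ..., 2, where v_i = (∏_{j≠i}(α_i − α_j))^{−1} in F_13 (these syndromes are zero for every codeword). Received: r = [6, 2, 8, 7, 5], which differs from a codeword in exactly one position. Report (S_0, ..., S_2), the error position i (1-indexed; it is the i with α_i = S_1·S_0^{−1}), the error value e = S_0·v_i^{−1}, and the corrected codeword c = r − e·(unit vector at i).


S = (6, 11, 5), error at position 1, error magnitude e = 6, c = [0, 2, 8, 7, 5].

Step 1: column multipliers v_i = (∏_{j≠i}(α_i − α_j))^{−1} mod 13.
  i = 1 (α = 4): (4−6)(4−12)(4−11)(4−9) = (−2)·(−8)·(−7)·(−5) = 560 ≡ 1, so v_1 = 1^{−1} = 1 (mod 13).
  i = 2 (α = 6): (6−4)(6−12)(6−11)(6−9) = 2·(−6)·(−5)·(−3) = −180 ≡ 2, so v_2 = 2^{−1} = 7 (mod 13).
  i = 3 (α = 12): (12−4)(12−6)(12−11)(12−9) = 8·6·1·3 = 144 ≡ 1, so v_3 = 1^{−1} = 1 (mod 13).
  i = 4 (α = 11): (11−4)(11−6)(11−12)(11−9) = 7·5·(−1)·2 = −70 ≡ 8, so v_4 = 8^{−1} = 5 (mod 13).
  i = 5 (α = 9): (9−4)(9−6)(9−12)(9−11) = 5·3·(−3)·(−2) = 90 ≡ 12, so v_5 = 12^{−1} = 12 (mod 13).
  v = [1, 7, 1, 5, 12].
Step 2: syndromes of r = [6, 2, 8, 7, 5] (all sums mod 13).
  S_0 = Σ v_i r_i = 1·6 + 7·2 + 1·8 + 5·7 + 12·5 = 123 ≡ 6.
  S_1 = Σ v_i α_i r_i = 1·4·6 + 7·6·2 + 1·12·8 + 5·11·7 + 12·9·5 = 1129 ≡ 11.
  α_i^2 mod 13 = [3, 10, 1, 4, 3].
  S_2 = Σ v_i α_i^2 r_i = 1·3·6 + 7·10·2 + 1·1·8 + 5·4·7 + 12·3·5 = 486 ≡ 5.
  S = (6, 11, 5) ≠ 0, so r is not a codeword (an error is present).
Step 3: locate the error. For a single error e at position i, S_ℓ = v_i·e·α_i^ℓ, so α_err = S_1/S_0.
  S_0^{−1} = 6^{−1} = 11 (mod 13), so α_err = 11·11 = 121 ≡ 4 = α_1. Error position i = 1.
  Consistency check: S_2/S_1 = 5·6 = 30 ≡ 4 = α_err ✓ (single-error assumption holds).
Step 4: error magnitude e = S_0/v_1 = S_0·∏_{j≠1}(α_1 − α_j) = 6·1 = 6 ≡ 6 (mod 13).
Step 5: correct position 1: c_1 = r_1 − e = 6 − 6 ≡ 0 (mod 13). Hence c = [0, 2, 8, 7, 5].
  Check: interpolating c through the α_i gives m(x) = 9 + 1·x (degree < 2) with m(α_i) = c_i for every i, so c is indeed a codeword.


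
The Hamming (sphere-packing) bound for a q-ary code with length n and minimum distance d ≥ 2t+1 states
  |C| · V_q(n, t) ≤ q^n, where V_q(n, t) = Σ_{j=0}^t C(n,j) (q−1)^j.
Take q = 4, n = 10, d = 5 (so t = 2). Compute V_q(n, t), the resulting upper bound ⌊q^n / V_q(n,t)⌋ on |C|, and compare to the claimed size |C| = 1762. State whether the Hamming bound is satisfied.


V_q(n, t) = 436, q^n = 1048576, Hamming bound = 2404, |C| = 1762 ≤ bound (satisfied).

Step 1: Compute V_q(n, t) = Σ_{j=0}^2 C(n, j) (q−1)^j.
  j = 0: C(10,0)·(3)^0 = 1·1 = 1.
  j = 1: C(10,1)·(3)^1 = 10·3 = 30.
  j = 2: C(10,2)·(3)^2 = 45·9 = 405.
  V_q(n, t) = 1 + 30 + 405 = 436.
Step 2: q^n = 4^10 = 1048576.
Step 3: Hamming bound ⌊q^n / V_q(n,t)⌋ = ⌊1048576/436⌋ = 2404.
Step 4: Compare |C| = 1762 to 2404: satisfied.
The claimed |C| lies below the Hamming bound.


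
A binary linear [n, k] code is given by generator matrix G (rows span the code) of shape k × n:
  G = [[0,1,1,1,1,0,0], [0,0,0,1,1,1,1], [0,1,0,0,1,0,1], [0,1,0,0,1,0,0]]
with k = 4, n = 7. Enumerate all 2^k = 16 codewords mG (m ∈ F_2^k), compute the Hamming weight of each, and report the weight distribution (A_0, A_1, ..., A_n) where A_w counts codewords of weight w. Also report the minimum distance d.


Weight distribution: A_0 = 1, A_1 = 1, A_2 = 2, A_3 = 6, A_4 = 5, A_5 = 1. Minimum distance d = 1.

Enumerate all 2^4 = 16 messages m ∈ F_2^4.
For each, compute codeword c = mG in F_2^7, then tally its weight.
  m = 0000 → c = 0000000, weight = 0.
  m = 1000 → c = 0111100, weight = 4.
  m = 0100 → c = 0001111, weight = 4.
  m = 1100 → c = 0110011, weight = 4.
  m = 0010 → c = 0100101, weight = 3.
  m = 1010 → c = 0011001, weight = 3.
  m = 0110 → c = 0101010, weight = 3.
  m = 1110 → c = 0010110, weight = 3.
  m = 0001 → c = 0100100, weight = 2.
  m = 1001 → c = 0011000, weight = 2.
  m = 0101 → c = 0101011, weight = 4.
  m = 1101 → c = 0010111, weight = 4.
  m = 0011 → c = 0000001, weight = 1.
  m = 1011 → c = 0111101, weight = 5.
  m = 0111 → c = 0001110, weight = 3.
  m = 1111 → c = 0110010, weight = 3.
Tally weights:
  weight 0: 1 codewords.
  weight 1: 1 codewords.
  weight 2: 2 codewords.
  weight 3: 6 codewords.
  weight 4: 5 codewords.
  weight 5: 1 codewords.
Minimum distance d = smallest w > 0 with A_w > 0 = 1.
Sanity: Σ A_w = 16 = 2^4 = 16 ✓.


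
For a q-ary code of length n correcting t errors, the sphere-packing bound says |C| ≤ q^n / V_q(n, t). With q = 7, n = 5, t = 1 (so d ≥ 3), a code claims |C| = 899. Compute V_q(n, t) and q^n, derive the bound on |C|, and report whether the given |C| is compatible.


V_q(n, t) = 31, q^n = 16807, Hamming bound = 542, |C| = 899 > bound (violated).

Step 1: Compute V_q(n, t) = Σ_{j=0}^1 C(n, j) (q−1)^j.
  j = 0: C(5,0)·(6)^0 = 1·1 = 1.
  j = 1: C(5,1)·(6)^1 = 5·6 = 30.
  V_q(n, t) = 1 + 30 = 31.
Step 2: q^n = 7^5 = 16807.
Step 3: Hamming bound ⌊q^n / V_q(n,t)⌋ = ⌊16807/31⌋ = 542.
Step 4: Compare |C| = 899 to 542: violated.
The claimed |C| lies above the Hamming bound, so no 7-ary code of length 5 with d ≥ 3 can have 899 codewords.


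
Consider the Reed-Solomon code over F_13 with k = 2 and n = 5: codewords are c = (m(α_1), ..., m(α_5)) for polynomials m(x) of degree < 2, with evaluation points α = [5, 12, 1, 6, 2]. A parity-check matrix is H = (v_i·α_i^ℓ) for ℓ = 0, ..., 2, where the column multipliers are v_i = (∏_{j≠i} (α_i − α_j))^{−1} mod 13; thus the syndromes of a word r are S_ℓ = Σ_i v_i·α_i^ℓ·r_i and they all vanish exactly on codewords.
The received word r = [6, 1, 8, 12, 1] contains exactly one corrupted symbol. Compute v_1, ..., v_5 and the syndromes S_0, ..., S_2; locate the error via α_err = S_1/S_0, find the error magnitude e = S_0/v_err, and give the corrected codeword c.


S = (1, 12, 1), error at position 2, error magnitude e = 5, c = [6, 9, 8, 12, 1].

Step 1: column multipliers v_i = (∏_{j≠i}(α_i − α_j))^{−1} mod 13.
  i = 1 (α = 5): (5−12)(5−1)(5−6)(5−2) = (−7)·4·(−1)·3 = 84 ≡ 6, so v_1 = 6^{−1} = 11 (mod 13).
  i = 2 (α = 12): (12−5)(12−1)(12−6)(12−2) = 7·11·6·10 = 4620 ≡ 5, so v_2 = 5^{−1} = 8 (mod 13).
  i = 3 (α = 1): (1−5)(1−12)(1−6)(1−2) = (−4)·(−11)·(−5)·(−1) = 220 ≡ 12, so v_3 = 12^{−1} = 12 (mod 13).
  i = 4 (α = 6): (6−5)(6−12)(6−1)(6−2) = 1·(−6)·5·4 = −120 ≡ 10, so v_4 = 10^{−1} = 4 (mod 13).
  i = 5 (α = 2): (2−5)(2−12)(2−1)(2−6) = (−3)·(−10)·1·(−4) = −120 ≡ 10, so v_5 = 10^{−1} = 4 (mod 13).
  v = [11, 8, 12, 4, 4].
Step 2: syndromes of r = [6, 1, 8, 12, 1] (all sums mod 13).
  S_0 = Σ v_i r_i = 11·6 + 8·1 + 12·8 + 4·12 + 4·1 = 222 ≡ 1.
  S_1 = Σ v_i α_i r_i = 11·5·6 + 8·12·1 + 12·1·8 + 4·6·12 + 4·2·1 = 818 ≡ 12.
  α_i^2 mod 13 = [12, 1, 1, 10, 4].
  S_2 = Σ v_i α_i^2 r_i = 11·12·6 + 8·1·1 + 12·1·8 + 4·10·12 + 4·4·1 = 1392 ≡ 1.
  S = (1, 12, 1) ≠ 0, so r is not a codeword (an error is present).
Step 3: locate the error. For a single error e at position i, S_ℓ = v_i·e·α_i^ℓ, so α_err = S_1/S_0.
  S_0^{−1} = 1^{−1} = 1 (mod 13), so α_err = 12·1 = 12 ≡ 12 = α_2. Error position i = 2.
  Consistency check: S_2/S_1 = 1·12 = 12 ≡ 12 = α_err ✓ (single-error assumption holds).
Step 4: error magnitude e = S_0/v_2 = S_0·∏_{j≠2}(α_2 − α_j) = 1·5 = 5 ≡ 5 (mod 13).
Step 5: correct position 2: c_2 = r_2 − e = 1 − 5 ≡ 9 (mod 13). Hence c = [6, 9, 8, 12, 1].
  Check: interpolating c through the α_i gives m(x) = 2 + 6·x (degree < 2) with m(α_i) = c_i for every i, so c is indeed a codeword.


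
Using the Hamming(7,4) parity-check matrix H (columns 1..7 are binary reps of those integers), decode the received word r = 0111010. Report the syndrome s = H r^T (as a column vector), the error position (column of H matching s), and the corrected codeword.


s = (0, 1, 1)^T, error position = 3, corrected codeword c = 0101010

Compute s = H r^T mod 2 one row at a time:
  s_1 = 1 + 0 + 1 + 0 = 2 ≡ 0 (mod 2).
  s_2 = 1 + 1 + 1 + 0 = 3 ≡ 1 (mod 2).
  s_3 = 0 + 1 + 0 + 0 = 1 ≡ 1 (mod 2).
s = (0, 1, 1)^T — this equals column 3 of H (binary 011), so error is at position 3.
Correct: flip bit 3 of r = 0111010 to get c = 0101010.


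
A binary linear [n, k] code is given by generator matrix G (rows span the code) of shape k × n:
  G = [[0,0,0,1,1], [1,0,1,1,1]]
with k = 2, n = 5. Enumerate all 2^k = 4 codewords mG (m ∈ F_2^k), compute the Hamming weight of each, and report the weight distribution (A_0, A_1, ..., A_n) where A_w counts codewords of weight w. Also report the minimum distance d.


Weight distribution: A_0 = 1, A_2 = 2, A_4 = 1. Minimum distance d = 2.

Enumerate all 2^2 = 4 messages m ∈ F_2^2.
For each, compute codeword c = mG in F_2^5, then tally its weight.
  m = 00 → c = 00000, weight = 0.
  m = 10 → c = 00011, weight = 2.
  m = 01 → c = 10111, weight = 4.
  m = 11 → c = 10100, weight = 2.
Tally weights:
  weight 0: 1 codewords.
  weight 2: 2 codewords.
  weight 4: 1 codewords.
Minimum distance d = smallest w > 0 with A_w > 0 = 2.
Sanity: Σ A_w = 4 = 2^2 = 4 ✓.


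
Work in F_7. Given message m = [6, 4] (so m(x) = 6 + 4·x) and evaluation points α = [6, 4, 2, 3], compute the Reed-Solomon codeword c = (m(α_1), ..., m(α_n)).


c = [2, 1, 0, 4]

Message polynomial: m(x) = 6 + 4·x (mod 7).
For each evaluation point α_i, compute m(α_i) mod 7:
  α_1 = 6: Horner steps 4 → 2, so m(6) = 2.
  α_2 = 4: Horner steps 4 → 1, so m(4) = 1.
  α_3 = 2: Horner steps 4 → 0, so m(2) = 0.
  α_4 = 3: Horner steps 4 → 4, so m(3) = 4.
Codeword c = [2, 1, 0, 4] ∈ F_7^4.


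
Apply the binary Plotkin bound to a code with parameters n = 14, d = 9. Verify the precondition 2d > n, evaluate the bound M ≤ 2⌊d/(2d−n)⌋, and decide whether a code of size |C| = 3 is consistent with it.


Plotkin bound M ≤ 4; given |C| = 3 ≤ bound (satisfied).

Check applicability: 2d = 18, n = 14.
2d − n = 4 > 0, so Plotkin applies.
Compute d/(2d−n) = 9/4 ≈ 2.2500.
⌊d/(2d−n)⌋ = 2.
Plotkin bound: M ≤ 2·2 = 4.
Given |C| = 3, check: satisfied.
This |C| is below the Plotkin bound.


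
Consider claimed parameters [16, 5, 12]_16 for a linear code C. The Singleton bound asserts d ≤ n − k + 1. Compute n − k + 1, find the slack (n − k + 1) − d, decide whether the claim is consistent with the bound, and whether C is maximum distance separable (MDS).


Singleton RHS = n − k + 1 = 12, slack = 0, bound satisfied, MDS.

Singleton bound: d ≤ n − k + 1.
Here n = 16, k = 5, so n − k + 1 = 12.
Given d = 12, check d ≤ 12: YES.
Slack = (n − k + 1) − d = 0.
The code is MDS (slack = 0).
Description: the claimed parameters are [16, 5, 12]_16; such a code would be MDS (meets Singleton bound).


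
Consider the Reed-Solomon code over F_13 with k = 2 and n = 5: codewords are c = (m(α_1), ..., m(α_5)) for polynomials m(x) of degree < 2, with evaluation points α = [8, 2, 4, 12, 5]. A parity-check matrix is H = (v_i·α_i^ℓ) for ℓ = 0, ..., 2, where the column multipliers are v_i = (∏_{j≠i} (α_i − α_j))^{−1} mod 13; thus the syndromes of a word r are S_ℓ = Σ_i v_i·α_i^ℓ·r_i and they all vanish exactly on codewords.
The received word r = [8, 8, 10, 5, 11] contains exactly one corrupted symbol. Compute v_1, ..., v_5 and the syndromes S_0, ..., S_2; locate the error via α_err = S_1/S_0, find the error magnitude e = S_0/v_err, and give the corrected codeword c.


S = (3, 11, 10), error at position 1, error magnitude e = 7, c = [1, 8, 10, 5, 11].

Step 1: column multipliers v_i = (∏_{j≠i}(α_i − α_j))^{−1} mod 13.
  i = 1 (α = 8): (8−2)(8−4)(8−12)(8−5) = 6·4·(−4)·3 = −288 ≡ 11, so v_1 = 11^{−1} = 6 (mod 13).
  i = 2 (α = 2): (2−8)(2−4)(2−12)(2−5) = (−6)·(−2)·(−10)·(−3) = 360 ≡ 9, so v_2 = 9^{−1} = 3 (mod 13).
  i = 3 (α = 4): (4−8)(4−2)(4−12)(4−5) = (−4)·2·(−8)·(−1) = −64 ≡ 1, so v_3 = 1^{−1} = 1 (mod 13).
  i = 4 (α = 12): (12−8)(12−2)(12−4)(12−5) = 4·10·8·7 = 2240 ≡ 4, so v_4 = 4^{−1} = 10 (mod 13).
  i = 5 (α = 5): (5−8)(5−2)(5−4)(5−12) = (−3)·3·1·(−7) = 63 ≡ 11, so v_5 = 11^{−1} = 6 (mod 13).
  v = [6, 3, 1, 10, 6].
Step 2: syndromes of r = [8, 8, 10, 5, 11] (all sums mod 13).
  S_0 = Σ v_i r_i = 6·8 + 3·8 + 1·10 + 10·5 + 6·11 = 198 ≡ 3.
  S_1 = Σ v_i α_i r_i = 6·8·8 + 3·2·8 + 1·4·10 + 10·12·5 + 6·5·11 = 1402 ≡ 11.
  α_i^2 mod 13 = [12, 4, 3, 1, 12].
  S_2 = Σ v_i α_i^2 r_i = 6·12·8 + 3·4·8 + 1·3·10 + 10·1·5 + 6·12·11 = 1544 ≡ 10.
  S = (3, 11, 10) ≠ 0, so r is not a codeword (an error is present).
Step 3: locate the error. For a single error e at position i, S_ℓ = v_i·e·α_i^ℓ, so α_err = S_1/S_0.
  S_0^{−1} = 3^{−1} = 9 (mod 13), so α_err = 11·9 = 99 ≡ 8 = α_1. Error position i = 1.
  Consistency check: S_2/S_1 = 10·6 = 60 ≡ 8 = α_err ✓ (single-error assumption holds).
Step 4: error magnitude e = S_0/v_1 = S_0·∏_{j≠1}(α_1 − α_j) = 3·11 = 33 ≡ 7 (mod 13).
Step 5: correct position 1: c_1 = r_1 − e = 8 − 7 ≡ 1 (mod 13). Hence c = [1, 8, 10, 5, 11].
  Check: interpolating c through the α_i gives m(x) = 6 + 1·x (degree < 2) with m(α_i) = c_i for every i, so c is indeed a codeword.


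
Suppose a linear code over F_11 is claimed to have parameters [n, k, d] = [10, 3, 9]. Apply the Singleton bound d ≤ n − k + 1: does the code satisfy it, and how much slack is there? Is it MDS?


Singleton RHS = n − k + 1 = 8, slack = -1, bound violated (no such code; not MDS).

Singleton bound: d ≤ n − k + 1.
Here n = 10, k = 3, so n − k + 1 = 8.
Given d = 9, check d ≤ 8: NO.
Slack = (n − k + 1) − d = -1.
The slack is negative: d = 9 exceeds n − k + 1 = 8 by 1, so the Singleton bound is violated and no linear [10, 3, 9]_11 code can exist. In particular it is not MDS (MDS requires d = n − k + 1 exactly).
Description: the claimed parameters are [10, 3, 9]_11; such a code would be impossible (violates the Singleton bound).


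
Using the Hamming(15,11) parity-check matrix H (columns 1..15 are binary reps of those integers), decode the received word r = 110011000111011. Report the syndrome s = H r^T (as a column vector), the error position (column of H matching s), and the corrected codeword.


s = (1, 1, 0, 0)^T, error position = 12, corrected codeword c = 110011000110011

Compute s = H r^T mod 2 one row at a time:
  s_1 = 0 + 0 + 1 + 1 + 1 + 0 + 1 + 1 = 5 ≡ 1 (mod 2).
  s_2 = 0 + 1 + 1 + 0 + 1 + 0 + 1 + 1 = 5 ≡ 1 (mod 2).
  s_3 = 1 + 0 + 1 + 0 + 1 + 1 + 1 + 1 = 6 ≡ 0 (mod 2).
  s_4 = 1 + 0 + 1 + 0 + 0 + 1 + 0 + 1 = 4 ≡ 0 (mod 2).
s = (1, 1, 0, 0)^T — this equals column 12 of H (binary 1100), so error is at position 12.
Correct: flip bit 12 of r = 110011000111011 to get c = 110011000110011.


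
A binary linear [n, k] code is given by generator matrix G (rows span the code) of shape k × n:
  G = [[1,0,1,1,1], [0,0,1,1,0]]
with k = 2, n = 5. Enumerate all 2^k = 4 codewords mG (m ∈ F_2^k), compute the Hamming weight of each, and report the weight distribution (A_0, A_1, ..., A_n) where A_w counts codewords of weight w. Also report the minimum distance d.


Weight distribution: A_0 = 1, A_2 = 2, A_4 = 1. Minimum distance d = 2.

Enumerate all 2^2 = 4 messages m ∈ F_2^2.
For each, compute codeword c = mG in F_2^5, then tally its weight.
  m = 00 → c = 00000, weight = 0.
  m = 10 → c = 10111, weight = 4.
  m = 01 → c = 00110, weight = 2.
  m = 11 → c = 10001, weight = 2.
Tally weights:
  weight 0: 1 codewords.
  weight 2: 2 codewords.
  weight 4: 1 codewords.
Minimum distance d = smallest w > 0 with A_w > 0 = 2.
Sanity: Σ A_w = 4 = 2^2 = 4 ✓.


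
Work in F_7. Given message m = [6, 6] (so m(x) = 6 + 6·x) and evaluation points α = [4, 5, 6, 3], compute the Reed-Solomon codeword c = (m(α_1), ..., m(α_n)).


c = [2, 1, 0, 3]

Message polynomial: m(x) = 6 + 6·x (mod 7).
For each evaluation point α_i, compute m(α_i) mod 7:
  α_1 = 4: Horner steps 6 → 2, so m(4) = 2.
  α_2 = 5: Horner steps 6 → 1, so m(5) = 1.
  α_3 = 6: Horner steps 6 → 0, so m(6) = 0.
  α_4 = 3: Horner steps 6 → 3, so m(3) = 3.
Codeword c = [2, 1, 0, 3] ∈ F_7^4.


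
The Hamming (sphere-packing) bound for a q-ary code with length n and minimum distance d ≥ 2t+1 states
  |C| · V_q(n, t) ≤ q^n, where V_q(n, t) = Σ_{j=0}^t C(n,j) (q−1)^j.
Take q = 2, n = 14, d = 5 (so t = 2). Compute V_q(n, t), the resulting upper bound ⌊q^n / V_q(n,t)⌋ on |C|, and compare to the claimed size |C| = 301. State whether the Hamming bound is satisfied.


V_q(n, t) = 106, q^n = 16384, Hamming bound = 154, |C| = 301 > bound (violated).

Step 1: Compute V_q(n, t) = Σ_{j=0}^2 C(n, j) (q−1)^j.
  j = 0: C(14,0)·(1)^0 = 1·1 = 1.
  j = 1: C(14,1)·(1)^1 = 14·1 = 14.
  j = 2: C(14,2)·(1)^2 = 91·1 = 91.
  V_q(n, t) = 1 + 14 + 91 = 106.
Step 2: q^n = 2^14 = 16384.
Step 3: Hamming bound ⌊q^n / V_q(n,t)⌋ = ⌊16384/106⌋ = 154.
Step 4: Compare |C| = 301 to 154: violated.
The claimed |C| lies above the Hamming bound, so no 2-ary code of length 14 with d ≥ 5 can have 301 codewords.


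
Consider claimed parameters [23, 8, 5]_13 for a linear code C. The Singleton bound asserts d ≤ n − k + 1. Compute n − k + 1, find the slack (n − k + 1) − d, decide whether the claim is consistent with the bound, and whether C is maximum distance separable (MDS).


Singleton RHS = n − k + 1 = 16, slack = 11, bound satisfied, not MDS.

Singleton bound: d ≤ n − k + 1.
Here n = 23, k = 8, so n − k + 1 = 16.
Given d = 5, check d ≤ 16: YES.
Slack = (n − k + 1) − d = 11.
The code is NOT MDS (slack = 11 > 0).
Description: the claimed parameters are [23, 8, 5]_13; such a code would be non-MDS.


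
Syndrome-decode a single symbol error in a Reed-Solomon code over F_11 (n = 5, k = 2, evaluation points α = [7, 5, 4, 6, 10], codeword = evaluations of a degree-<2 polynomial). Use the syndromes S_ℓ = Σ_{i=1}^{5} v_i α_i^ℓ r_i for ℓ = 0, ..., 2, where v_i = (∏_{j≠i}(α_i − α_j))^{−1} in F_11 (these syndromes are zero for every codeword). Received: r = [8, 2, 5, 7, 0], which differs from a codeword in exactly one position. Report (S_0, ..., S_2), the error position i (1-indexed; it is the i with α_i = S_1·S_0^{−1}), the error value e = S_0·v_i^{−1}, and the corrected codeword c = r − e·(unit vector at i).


S = (7, 2, 10), error at position 2, error magnitude e = 7, c = [8, 6, 5, 7, 0].

Step 1: column multipliers v_i = (∏_{j≠i}(α_i − α_j))^{−1} mod 11.
  i = 1 (α = 7): (7−5)(7−4)(7−6)(7−10) = 2·3·1·(−3) = −18 ≡ 4, so v_1 = 4^{−1} = 3 (mod 11).
  i = 2 (α = 5): (5−7)(5−4)(5−6)(5−10) = (−2)·1·(−1)·(−5) = −10 ≡ 1, so v_2 = 1^{−1} = 1 (mod 11).
  i = 3 (α = 4): (4−7)(4−5)(4−6)(4−10) = (−3)·(−1)·(−2)·(−6) = 36 ≡ 3, so v_3 = 3^{−1} = 4 (mod 11).
  i = 4 (α = 6): (6−7)(6−5)(6−4)(6−10) = (−1)·1·2·(−4) = 8 ≡ 8, so v_4 = 8^{−1} = 7 (mod 11).
  i = 5 (α = 10): (10−7)(10−5)(10−4)(10−6) = 3·5·6·4 = 360 ≡ 8, so v_5 = 8^{−1} = 7 (mod 11).
  v = [3, 1, 4, 7, 7].
Step 2: syndromes of r = [8, 2, 5, 7, 0] (all sums mod 11).
  S_0 = Σ v_i r_i = 3·8 + 1·2 + 4·5 + 7·7 + 7·0 = 95 ≡ 7.
  S_1 = Σ v_i α_i r_i = 3·7·8 + 1·5·2 + 4·4·5 + 7·6·7 + 7·10·0 = 552 ≡ 2.
  α_i^2 mod 11 = [5, 3, 5, 3, 1].
  S_2 = Σ v_i α_i^2 r_i = 3·5·8 + 1·3·2 + 4·5·5 + 7·3·7 + 7·1·0 = 373 ≡ 10.
  S = (7, 2, 10) ≠ 0, so r is not a codeword (an error is present).
Step 3: locate the error. For a single error e at position i, S_ℓ = v_i·e·α_i^ℓ, so α_err = S_1/S_0.
  S_0^{−1} = 7^{−1} = 8 (mod 11), so α_err = 2·8 = 16 ≡ 5 = α_2. Error position i = 2.
  Consistency check: S_2/S_1 = 10·6 = 60 ≡ 5 = α_err ✓ (single-error assumption holds).
Step 4: error magnitude e = S_0/v_2 = S_0·∏_{j≠2}(α_2 − α_j) = 7·1 = 7 ≡ 7 (mod 11).
Step 5: correct position 2: c_2 = r_2 − e = 2 − 7 ≡ 6 (mod 11). Hence c = [8, 6, 5, 7, 0].
  Check: interpolating c through the α_i gives m(x) = 1 + 1·x (degree < 2) with m(α_i) = c_i for every i, so c is indeed a codeword.


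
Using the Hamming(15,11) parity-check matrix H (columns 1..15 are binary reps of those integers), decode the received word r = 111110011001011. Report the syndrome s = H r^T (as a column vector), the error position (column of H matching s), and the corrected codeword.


s = (1, 1, 0, 1)^T, error position = 13, corrected codeword c = 111110011001111

Compute s = H r^T mod 2 one row at a time:
  s_1 = 1 + 1 + 0 + 0 + 1 + 0 + 1 + 1 = 5 ≡ 1 (mod 2).
  s_2 = 1 + 1 + 0 + 0 + 1 + 0 + 1 + 1 = 5 ≡ 1 (mod 2).
  s_3 = 1 + 1 + 0 + 0 + 0 + 0 + 1 + 1 = 4 ≡ 0 (mod 2).
  s_4 = 1 + 1 + 1 + 0 + 1 + 0 + 0 + 1 = 5 ≡ 1 (mod 2).
s = (1, 1, 0, 1)^T — this equals column 13 of H (binary 1101), so error is at position 13.
Correct: flip bit 13 of r = 111110011001011 to get c = 111110011001111.


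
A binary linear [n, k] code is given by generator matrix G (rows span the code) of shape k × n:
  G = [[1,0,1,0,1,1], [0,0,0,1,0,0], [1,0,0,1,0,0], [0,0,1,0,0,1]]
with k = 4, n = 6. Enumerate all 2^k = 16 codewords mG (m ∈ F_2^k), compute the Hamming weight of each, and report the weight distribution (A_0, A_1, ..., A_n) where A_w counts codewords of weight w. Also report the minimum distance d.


Weight distribution: A_0 = 1, A_1 = 3, A_2 = 4, A_3 = 4, A_4 = 3, A_5 = 1. Minimum distance d = 1.

Enumerate all 2^4 = 16 messages m ∈ F_2^4.
For each, compute codeword c = mG in F_2^6, then tally its weight.
  m = 0000 → c = 000000, weight = 0.
  m = 1000 → c = 101011, weight = 4.
  m = 0100 → c = 000100, weight = 1.
  m = 1100 → c = 101111, weight = 5.
  m = 0010 → c = 100100, weight = 2.
  m = 1010 → c = 001111, weight = 4.
  m = 0110 → c = 100000, weight = 1.
  m = 1110 → c = 001011, weight = 3.
  m = 0001 → c = 001001, weight = 2.
  m = 1001 → c = 100010, weight = 2.
  m = 0101 → c = 001101, weight = 3.
  m = 1101 → c = 100110, weight = 3.
  m = 0011 → c = 101101, weight = 4.
  m = 1011 → c = 000110, weight = 2.
  m = 0111 → c = 101001, weight = 3.
  m = 1111 → c = 000010, weight = 1.
Tally weights:
  weight 0: 1 codewords.
  weight 1: 3 codewords.
  weight 2: 4 codewords.
  weight 3: 4 codewords.
  weight 4: 3 codewords.
  weight 5: 1 codewords.
Minimum distance d = smallest w > 0 with A_w > 0 = 1.
Sanity: Σ A_w = 16 = 2^4 = 16 ✓.


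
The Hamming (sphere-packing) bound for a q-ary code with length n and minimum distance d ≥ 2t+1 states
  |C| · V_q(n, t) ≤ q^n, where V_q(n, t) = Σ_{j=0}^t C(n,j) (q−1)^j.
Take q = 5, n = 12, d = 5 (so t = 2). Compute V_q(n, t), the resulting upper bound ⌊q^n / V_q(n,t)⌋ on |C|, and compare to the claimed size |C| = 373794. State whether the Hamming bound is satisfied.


V_q(n, t) = 1105, q^n = 244140625, Hamming bound = 220941, |C| = 373794 > bound (violated).

Step 1: Compute V_q(n, t) = Σ_{j=0}^2 C(n, j) (q−1)^j.
  j = 0: C(12,0)·(4)^0 = 1·1 = 1.
  j = 1: C(12,1)·(4)^1 = 12·4 = 48.
  j = 2: C(12,2)·(4)^2 = 66·16 = 1056.
  V_q(n, t) = 1 + 48 + 1056 = 1105.
Step 2: q^n = 5^12 = 244140625.
Step 3: Hamming bound ⌊q^n / V_q(n,t)⌋ = ⌊244140625/1105⌋ = 220941.
Step 4: Compare |C| = 373794 to 220941: violated.
The claimed |C| lies above the Hamming bound, so no 5-ary code of length 12 with d ≥ 5 can have 373794 codewords.


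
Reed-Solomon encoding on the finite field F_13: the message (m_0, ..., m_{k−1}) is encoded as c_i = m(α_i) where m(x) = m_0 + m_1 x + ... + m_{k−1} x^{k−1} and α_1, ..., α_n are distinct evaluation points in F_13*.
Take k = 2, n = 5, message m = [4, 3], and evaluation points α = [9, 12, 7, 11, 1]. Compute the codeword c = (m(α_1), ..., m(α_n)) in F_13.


c = [5, 1, 12, 11, 7]

Message polynomial: m(x) = 4 + 3·x (mod 13).
For each evaluation point α_i, compute m(α_i) mod 13:
  α_1 = 9: Horner steps 3 → 5, so m(9) = 5.
  α_2 = 12: Horner steps 3 → 1, so m(12) = 1.
  α_3 = 7: Horner steps 3 → 12, so m(7) = 12.
  α_4 = 11: Horner steps 3 → 11, so m(11) = 11.
  α_5 = 1: Horner steps 3 → 7, so m(1) = 7.
Codeword c = [5, 1, 12, 11, 7] ∈ F_13^5.


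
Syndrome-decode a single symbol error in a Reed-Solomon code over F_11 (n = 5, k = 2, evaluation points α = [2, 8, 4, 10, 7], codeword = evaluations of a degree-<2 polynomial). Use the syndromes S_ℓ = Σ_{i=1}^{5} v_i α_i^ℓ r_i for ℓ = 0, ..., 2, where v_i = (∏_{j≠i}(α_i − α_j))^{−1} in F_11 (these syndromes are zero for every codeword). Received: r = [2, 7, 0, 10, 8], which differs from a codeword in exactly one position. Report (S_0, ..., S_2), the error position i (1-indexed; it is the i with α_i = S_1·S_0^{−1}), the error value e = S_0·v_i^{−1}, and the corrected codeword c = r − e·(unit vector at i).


S = (8, 3, 8), error at position 4, error magnitude e = 5, c = [2, 7, 0, 5, 8].

Step 1: column multipliers v_i = (∏_{j≠i}(α_i − α_j))^{−1} mod 11.
  i = 1 (α = 2): (2−8)(2−4)(2−10)(2−7) = (−6)·(−2)·(−8)·(−5) = 480 ≡ 7, so v_1 = 7^{−1} = 8 (mod 11).
  i = 2 (α = 8): (8−2)(8−4)(8−10)(8−7) = 6·4·(−2)·1 = −48 ≡ 7, so v_2 = 7^{−1} = 8 (mod 11).
  i = 3 (α = 4): (4−2)(4−8)(4−10)(4−7) = 2·(−4)·(−6)·(−3) = −144 ≡ 10, so v_3 = 10^{−1} = 10 (mod 11).
  i = 4 (α = 10): (10−2)(10−8)(10−4)(10−7) = 8·2·6·3 = 288 ≡ 2, so v_4 = 2^{−1} = 6 (mod 11).
  i = 5 (α = 7): (7−2)(7−8)(7−4)(7−10) = 5·(−1)·3·(−3) = 45 ≡ 1, so v_5 = 1^{−1} = 1 (mod 11).
  v = [8, 8, 10, 6, 1].
Step 2: syndromes of r = [2, 7, 0, 10, 8] (all sums mod 11).
  S_0 = Σ v_i r_i = 8·2 + 8·7 + 10·0 + 6·10 + 1·8 = 140 ≡ 8.
  S_1 = Σ v_i α_i r_i = 8·2·2 + 8·8·7 + 10·4·0 + 6·10·10 + 1·7·8 = 1136 ≡ 3.
  α_i^2 mod 11 = [4, 9, 5, 1, 5].
  S_2 = Σ v_i α_i^2 r_i = 8·4·2 + 8·9·7 + 10·5·0 + 6·1·10 + 1·5·8 = 668 ≡ 8.
  S = (8, 3, 8) ≠ 0, so r is not a codeword (an error is present).
Step 3: locate the error. For a single error e at position i, S_ℓ = v_i·e·α_i^ℓ, so α_err = S_1/S_0.
  S_0^{−1} = 8^{−1} = 7 (mod 11), so α_err = 3·7 = 21 ≡ 10 = α_4. Error position i = 4.
  Consistency check: S_2/S_1 = 8·4 = 32 ≡ 10 = α_err ✓ (single-error assumption holds).
Step 4: error magnitude e = S_0/v_4 = S_0·∏_{j≠4}(α_4 − α_j) = 8·2 = 16 ≡ 5 (mod 11).
Step 5: correct position 4: c_4 = r_4 − e = 10 − 5 ≡ 5 (mod 11). Hence c = [2, 7, 0, 5, 8].
  Check: interpolating c through the α_i gives m(x) = 4 + 10·x (degree < 2) with m(α_i) = c_i for every i, so c is indeed a codeword.


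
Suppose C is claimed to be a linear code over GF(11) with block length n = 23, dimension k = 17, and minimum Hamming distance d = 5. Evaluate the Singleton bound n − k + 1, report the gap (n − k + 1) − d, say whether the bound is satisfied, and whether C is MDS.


Singleton RHS = n − k + 1 = 7, slack = 2, bound satisfied, not MDS.

Singleton bound: d ≤ n − k + 1.
Here n = 23, k = 17, so n − k + 1 = 7.
Given d = 5, check d ≤ 7: YES.
Slack = (n − k + 1) − d = 2.
The code is NOT MDS (slack = 2 > 0).
Description: the claimed parameters are [23, 17, 5]_11; such a code would be non-MDS.


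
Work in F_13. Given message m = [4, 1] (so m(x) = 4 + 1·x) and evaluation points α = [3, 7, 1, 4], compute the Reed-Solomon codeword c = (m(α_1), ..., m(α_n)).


c = [7, 11, 5, 8]

Message polynomial: m(x) = 4 + 1·x (mod 13).
For each evaluation point α_i, compute m(α_i) mod 13:
  α_1 = 3: Horner steps 1 → 7, so m(3) = 7.
  α_2 = 7: Horner steps 1 → 11, so m(7) = 11.
  α_3 = 1: Horner steps 1 → 5, so m(1) = 5.
  α_4 = 4: Horner steps 1 → 8, so m(4) = 8.
Codeword c = [7, 11, 5, 8] ∈ F_13^4.


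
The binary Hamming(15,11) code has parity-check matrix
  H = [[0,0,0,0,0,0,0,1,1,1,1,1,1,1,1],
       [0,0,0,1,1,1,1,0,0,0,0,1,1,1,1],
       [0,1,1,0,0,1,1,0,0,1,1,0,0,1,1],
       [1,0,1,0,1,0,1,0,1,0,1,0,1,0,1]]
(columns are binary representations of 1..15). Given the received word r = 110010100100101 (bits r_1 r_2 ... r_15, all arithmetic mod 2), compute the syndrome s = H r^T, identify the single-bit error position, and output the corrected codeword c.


s = (1, 0, 0, 1)^T, error position = 9, corrected codeword c = 110010101100101

Compute s = H r^T mod 2 one row at a time:
  s_1 = 0 + 0 + 1 + 0 + 0 + 1 + 0 + 1 = 3 ≡ 1 (mod 2).
  s_2 = 0 + 1 + 0 + 1 + 0 + 1 + 0 + 1 = 4 ≡ 0 (mod 2).
  s_3 = 1 + 0 + 0 + 1 + 1 + 0 + 0 + 1 = 4 ≡ 0 (mod 2).
  s_4 = 1 + 0 + 1 + 1 + 0 + 0 + 1 + 1 = 5 ≡ 1 (mod 2).
s = (1, 0, 0, 1)^T — this equals column 9 of H (binary 1001), so error is at position 9.
Correct: flip bit 9 of r = 110010100100101 to get c = 110010101100101.


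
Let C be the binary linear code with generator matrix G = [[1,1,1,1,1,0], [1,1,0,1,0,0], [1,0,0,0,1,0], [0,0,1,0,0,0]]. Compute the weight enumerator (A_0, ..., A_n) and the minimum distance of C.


Weight distribution: A_0 = 1, A_1 = 3, A_2 = 4, A_3 = 4, A_4 = 3, A_5 = 1. Minimum distance d = 1.

Enumerate all 2^4 = 16 messages m ∈ F_2^4.
For each, compute codeword c = mG in F_2^6, then tally its weight.
  m = 0000 → c = 000000, weight = 0.
  m = 1000 → c = 111110, weight = 5.
  m = 0100 → c = 110100, weight = 3.
  m = 1100 → c = 001010, weight = 2.
  m = 0010 → c = 100010, weight = 2.
  m = 1010 → c = 011100, weight = 3.
  m = 0110 → c = 010110, weight = 3.
  m = 1110 → c = 101000, weight = 2.
  m = 0001 → c = 001000, weight = 1.
  m = 1001 → c = 110110, weight = 4.
  m = 0101 → c = 111100, weight = 4.
  m = 1101 → c = 000010, weight = 1.
  m = 0011 → c = 101010, weight = 3.
  m = 1011 → c = 010100, weight = 2.
  m = 0111 → c = 011110, weight = 4.
  m = 1111 → c = 100000, weight = 1.
Tally weights:
  weight 0: 1 codewords.
  weight 1: 3 codewords.
  weight 2: 4 codewords.
  weight 3: 4 codewords.
  weight 4: 3 codewords.
  weight 5: 1 codewords.
Minimum distance d = smallest w > 0 with A_w > 0 = 1.
Sanity: Σ A_w = 16 = 2^4 = 16 ✓.


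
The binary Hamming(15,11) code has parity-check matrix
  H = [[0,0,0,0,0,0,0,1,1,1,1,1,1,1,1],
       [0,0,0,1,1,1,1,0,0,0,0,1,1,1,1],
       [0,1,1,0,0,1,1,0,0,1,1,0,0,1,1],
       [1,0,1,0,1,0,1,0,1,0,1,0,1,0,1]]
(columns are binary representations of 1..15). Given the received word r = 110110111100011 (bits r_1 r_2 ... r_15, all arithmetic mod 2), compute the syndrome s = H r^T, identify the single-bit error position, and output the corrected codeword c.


s = (1, 1, 1, 1)^T, error position = 15, corrected codeword c = 110110111100010

Compute s = H r^T mod 2 one row at a time:
  s_1 = 1 + 1 + 1 + 0 + 0 + 0 + 1 + 1 = 5 ≡ 1 (mod 2).
  s_2 = 1 + 1 + 0 + 1 + 0 + 0 + 1 + 1 = 5 ≡ 1 (mod 2).
  s_3 = 1 + 0 + 0 + 1 + 1 + 0 + 1 + 1 = 5 ≡ 1 (mod 2).
  s_4 = 1 + 0 + 1 + 1 + 1 + 0 + 0 + 1 = 5 ≡ 1 (mod 2).
s = (1, 1, 1, 1)^T — this equals column 15 of H (binary 1111), so error is at position 15.
Correct: flip bit 15 of r = 110110111100011 to get c = 110110111100010.


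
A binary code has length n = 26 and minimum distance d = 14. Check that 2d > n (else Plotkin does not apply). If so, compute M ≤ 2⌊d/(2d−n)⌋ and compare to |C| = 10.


Plotkin bound M ≤ 14; given |C| = 10 ≤ bound (satisfied).

Check applicability: 2d = 28, n = 26.
2d − n = 2 > 0, so Plotkin applies.
Compute d/(2d−n) = 14/2 ≈ 7.0000.
⌊d/(2d−n)⌋ = 7.
Plotkin bound: M ≤ 2·7 = 14.
Given |C| = 10, check: satisfied.
This |C| is below the Plotkin bound.


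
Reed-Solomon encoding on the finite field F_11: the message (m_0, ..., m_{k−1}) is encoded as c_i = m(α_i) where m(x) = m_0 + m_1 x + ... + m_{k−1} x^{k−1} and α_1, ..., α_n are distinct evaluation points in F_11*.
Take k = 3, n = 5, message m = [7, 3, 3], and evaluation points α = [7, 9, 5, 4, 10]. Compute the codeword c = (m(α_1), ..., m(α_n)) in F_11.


c = [10, 2, 9, 1, 7]

Message polynomial: m(x) = 7 + 3·x + 3·x^2 (mod 11).
For each evaluation point α_i, compute m(α_i) mod 11:
  α_1 = 7: Horner steps 3 → 2 → 10, so m(7) = 10.
  α_2 = 9: Horner steps 3 → 8 → 2, so m(9) = 2.
  α_3 = 5: Horner steps 3 → 7 → 9, so m(5) = 9.
  α_4 = 4: Horner steps 3 → 4 → 1, so m(4) = 1.
  α_5 = 10: Horner steps 3 → 0 → 7, so m(10) = 7.
Codeword c = [10, 2, 9, 1, 7] ∈ F_11^5.


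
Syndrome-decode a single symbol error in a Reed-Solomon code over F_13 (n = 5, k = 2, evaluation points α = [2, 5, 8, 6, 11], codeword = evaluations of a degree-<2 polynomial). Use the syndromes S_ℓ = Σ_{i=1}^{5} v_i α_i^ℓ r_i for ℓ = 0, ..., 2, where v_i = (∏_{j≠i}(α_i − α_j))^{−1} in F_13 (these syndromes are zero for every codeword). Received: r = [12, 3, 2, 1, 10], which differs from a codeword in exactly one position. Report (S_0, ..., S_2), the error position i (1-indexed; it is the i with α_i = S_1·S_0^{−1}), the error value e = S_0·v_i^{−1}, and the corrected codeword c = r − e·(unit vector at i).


S = (2, 10, 11), error at position 2, error magnitude e = 9, c = [12, 7, 2, 1, 10].

Step 1: column multipliers v_i = (∏_{j≠i}(α_i − α_j))^{−1} mod 13.
  i = 1 (α = 2): (2−5)(2−8)(2−6)(2−11) = (−3)·(−6)·(−4)·(−9) = 648 ≡ 11, so v_1 = 11^{−1} = 6 (mod 13).
  i = 2 (α = 5): (5−2)(5−8)(5−6)(5−11) = 3·(−3)·(−1)·(−6) = −54 ≡ 11, so v_2 = 11^{−1} = 6 (mod 13).
  i = 3 (α = 8): (8−2)(8−5)(8−6)(8−11) = 6·3·2·(−3) = −108 ≡ 9, so v_3 = 9^{−1} = 3 (mod 13).
  i = 4 (α = 6): (6−2)(6−5)(6−8)(6−11) = 4·1·(−2)·(−5) = 40 ≡ 1, so v_4 = 1^{−1} = 1 (mod 13).
  i = 5 (α = 11): (11−2)(11−5)(11−8)(11−6) = 9·6·3·5 = 810 ≡ 4, so v_5 = 4^{−1} = 10 (mod 13).
  v = [6, 6, 3, 1, 10].
Step 2: syndromes of r = [12, 3, 2, 1, 10] (all sums mod 13).
  S_0 = Σ v_i r_i = 6·12 + 6·3 + 3·2 + 1·1 + 10·10 = 197 ≡ 2.
  S_1 = Σ v_i α_i r_i = 6·2·12 + 6·5·3 + 3·8·2 + 1·6·1 + 10·11·10 = 1388 ≡ 10.
  α_i^2 mod 13 = [4, 12, 12, 10, 4].
  S_2 = Σ v_i α_i^2 r_i = 6·4·12 + 6·12·3 + 3·12·2 + 1·10·1 + 10·4·10 = 986 ≡ 11.
  S = (2, 10, 11) ≠ 0, so r is not a codeword (an error is present).
Step 3: locate the error. For a single error e at position i, S_ℓ = v_i·e·α_i^ℓ, so α_err = S_1/S_0.
  S_0^{−1} = 2^{−1} = 7 (mod 13), so α_err = 10·7 = 70 ≡ 5 = α_2. Error position i = 2.
  Consistency check: S_2/S_1 = 11·4 = 44 ≡ 5 = α_err ✓ (single-error assumption holds).
Step 4: error magnitude e = S_0/v_2 = S_0·∏_{j≠2}(α_2 − α_j) = 2·11 = 22 ≡ 9 (mod 13).
Step 5: correct position 2: c_2 = r_2 − e = 3 − 9 ≡ 7 (mod 13). Hence c = [12, 7, 2, 1, 10].
  Check: interpolating c through the α_i gives m(x) = 11 + 7·x (degree < 2) with m(α_i) = c_i for every i, so c is indeed a codeword.
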